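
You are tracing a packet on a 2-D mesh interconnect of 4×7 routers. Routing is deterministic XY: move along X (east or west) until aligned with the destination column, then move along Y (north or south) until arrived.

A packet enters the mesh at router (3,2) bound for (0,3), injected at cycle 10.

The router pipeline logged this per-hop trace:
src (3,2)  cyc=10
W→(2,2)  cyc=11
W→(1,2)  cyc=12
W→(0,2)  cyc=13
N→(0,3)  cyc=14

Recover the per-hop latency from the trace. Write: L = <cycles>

L = 1

From hop 0 (10) to hop 1 (11): +1 cycles.
Each hop adds L, hence L = 1.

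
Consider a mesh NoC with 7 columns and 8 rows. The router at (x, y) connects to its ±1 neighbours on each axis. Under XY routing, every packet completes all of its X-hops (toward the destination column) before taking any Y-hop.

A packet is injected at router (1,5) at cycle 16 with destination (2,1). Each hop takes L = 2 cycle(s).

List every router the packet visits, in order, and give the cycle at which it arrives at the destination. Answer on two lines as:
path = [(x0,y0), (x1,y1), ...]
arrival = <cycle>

path = [(1,5), (2,5), (2,4), (2,3), (2,2), (2,1)]
arrival = 26

#0 — 1,5 | c16
#1 — 2,5 | c18 | E
#2 — 2,4 | c20 | S
#3 — 2,3 | c22 | S
#4 — 2,2 | c24 | S
#5 — 2,1 | c26 | S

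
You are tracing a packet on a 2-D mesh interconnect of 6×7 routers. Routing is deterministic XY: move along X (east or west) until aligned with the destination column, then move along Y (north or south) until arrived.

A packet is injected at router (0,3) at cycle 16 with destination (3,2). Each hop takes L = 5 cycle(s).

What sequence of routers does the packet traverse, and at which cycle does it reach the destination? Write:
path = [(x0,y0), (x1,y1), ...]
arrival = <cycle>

path = [(0,3), (1,3), (2,3), (3,3), (3,2)]
arrival = 36

#0 — 0,3 | c16
#1 — 1,3 | c21 | E
#2 — 2,3 | c26 | E
#3 — 3,3 | c31 | E
#4 — 3,2 | c36 | S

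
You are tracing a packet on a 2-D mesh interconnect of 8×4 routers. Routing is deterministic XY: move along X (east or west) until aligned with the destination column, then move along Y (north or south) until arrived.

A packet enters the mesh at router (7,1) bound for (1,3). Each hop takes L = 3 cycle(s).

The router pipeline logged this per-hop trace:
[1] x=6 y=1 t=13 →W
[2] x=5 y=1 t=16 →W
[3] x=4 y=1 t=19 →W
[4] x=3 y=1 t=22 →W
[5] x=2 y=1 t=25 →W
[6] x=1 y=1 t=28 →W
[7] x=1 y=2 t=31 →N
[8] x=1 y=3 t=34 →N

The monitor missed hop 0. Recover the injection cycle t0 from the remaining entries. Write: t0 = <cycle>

t0 = 10

At hop 1 the cycle is 13; in general cyc_k = t0 + kL.
Therefore t0 = 13 − L = 10.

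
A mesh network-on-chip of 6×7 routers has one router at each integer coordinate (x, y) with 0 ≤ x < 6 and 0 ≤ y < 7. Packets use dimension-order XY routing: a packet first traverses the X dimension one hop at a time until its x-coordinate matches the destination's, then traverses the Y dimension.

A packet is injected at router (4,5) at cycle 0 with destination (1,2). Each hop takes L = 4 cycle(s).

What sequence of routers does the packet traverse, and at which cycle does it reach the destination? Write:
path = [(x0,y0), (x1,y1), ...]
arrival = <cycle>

path = [(4,5), (3,5), (2,5), (1,5), (1,4), (1,3), (1,2)]
arrival = 24

hop 0: (4,5) @ cyc 0
hop 1: (3,5) @ cyc 4  [W]
hop 2: (2,5) @ cyc 8  [W]
hop 3: (1,5) @ cyc 12  [W]
hop 4: (1,4) @ cyc 16  [S]
hop 5: (1,3) @ cyc 20  [S]
hop 6: (1,2) @ cyc 24  [S]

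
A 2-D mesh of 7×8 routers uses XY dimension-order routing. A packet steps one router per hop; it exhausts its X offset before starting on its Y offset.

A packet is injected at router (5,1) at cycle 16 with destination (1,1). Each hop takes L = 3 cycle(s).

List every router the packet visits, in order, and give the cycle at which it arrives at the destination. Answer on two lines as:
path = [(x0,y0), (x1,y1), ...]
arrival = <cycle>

path = [(5,1), (4,1), (3,1), (2,1), (1,1)]
arrival = 28

[0] x=5 y=1 t=16
[1] x=4 y=1 t=19 →W
[2] x=3 y=1 t=22 →W
[3] x=2 y=1 t=25 →W
[4] x=1 y=1 t=28 →W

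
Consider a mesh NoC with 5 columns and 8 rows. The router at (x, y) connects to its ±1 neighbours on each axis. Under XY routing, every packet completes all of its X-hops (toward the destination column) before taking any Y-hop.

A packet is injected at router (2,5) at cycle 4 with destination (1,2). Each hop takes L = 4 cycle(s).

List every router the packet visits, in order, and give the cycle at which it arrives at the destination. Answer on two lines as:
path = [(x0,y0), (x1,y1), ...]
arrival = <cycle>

path = [(2,5), (1,5), (1,4), (1,3), (1,2)]
arrival = 20

t=4: at (2,5)
t=8: at (1,5) after W
t=12: at (1,4) after S
t=16: at (1,3) after S
t=20: at (1,2) after S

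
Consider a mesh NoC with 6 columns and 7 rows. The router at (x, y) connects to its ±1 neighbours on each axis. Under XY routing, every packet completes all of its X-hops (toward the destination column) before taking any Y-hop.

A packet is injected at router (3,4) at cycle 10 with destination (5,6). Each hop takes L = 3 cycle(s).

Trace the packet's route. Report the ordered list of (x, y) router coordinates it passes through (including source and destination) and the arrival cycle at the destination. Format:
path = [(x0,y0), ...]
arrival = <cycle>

path = [(3,4), (4,4), (5,4), (5,5), (5,6)]
arrival = 22

t=10: at (3,4)
t=13: at (4,4) after E
t=16: at (5,4) after E
t=19: at (5,5) after N
t=22: at (5,6) after N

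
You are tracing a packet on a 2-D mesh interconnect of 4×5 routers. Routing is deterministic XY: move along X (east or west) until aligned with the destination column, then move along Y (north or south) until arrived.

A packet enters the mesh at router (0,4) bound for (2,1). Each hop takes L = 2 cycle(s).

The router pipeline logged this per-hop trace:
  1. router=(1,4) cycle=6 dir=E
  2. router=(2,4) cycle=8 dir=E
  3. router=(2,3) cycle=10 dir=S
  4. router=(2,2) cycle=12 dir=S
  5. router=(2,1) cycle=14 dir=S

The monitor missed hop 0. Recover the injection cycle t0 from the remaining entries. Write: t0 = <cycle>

t0 = 4

The first recorded entry is hop 1 at cycle 6.
Subtract one hop: t0 = 6 − 2 = 4.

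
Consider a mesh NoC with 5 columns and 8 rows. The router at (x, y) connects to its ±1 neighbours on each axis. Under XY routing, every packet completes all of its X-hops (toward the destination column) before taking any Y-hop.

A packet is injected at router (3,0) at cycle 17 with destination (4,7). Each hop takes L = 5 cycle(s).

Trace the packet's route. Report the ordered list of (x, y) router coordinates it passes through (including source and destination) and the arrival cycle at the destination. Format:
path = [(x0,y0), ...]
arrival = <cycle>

path = [(3,0), (4,0), (4,1), (4,2), (4,3), (4,4), (4,5), (4,6), (4,7)]
arrival = 57

[0] x=3 y=0 t=17
[1] x=4 y=0 t=22 →E
[2] x=4 y=1 t=27 →N
[3] x=4 y=2 t=32 →N
[4] x=4 y=3 t=37 →N
[5] x=4 y=4 t=42 →N
[6] x=4 y=5 t=47 →N
[7] x=4 y=6 t=52 →N
[8] x=4 y=7 t=57 →N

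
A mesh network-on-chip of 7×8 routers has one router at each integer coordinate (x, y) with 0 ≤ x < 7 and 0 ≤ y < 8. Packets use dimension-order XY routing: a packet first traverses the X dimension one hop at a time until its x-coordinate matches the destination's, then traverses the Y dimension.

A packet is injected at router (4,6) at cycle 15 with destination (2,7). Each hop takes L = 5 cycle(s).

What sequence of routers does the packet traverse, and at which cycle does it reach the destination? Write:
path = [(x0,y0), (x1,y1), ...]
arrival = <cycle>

#0 — 4,6 | c15
#1 — 3,6 | c20 | W
#2 — 2,6 | c25 | W
#3 — 2,7 | c30 | N

path = [(4,6), (3,6), (2,6), (2,7)]
arrival = 30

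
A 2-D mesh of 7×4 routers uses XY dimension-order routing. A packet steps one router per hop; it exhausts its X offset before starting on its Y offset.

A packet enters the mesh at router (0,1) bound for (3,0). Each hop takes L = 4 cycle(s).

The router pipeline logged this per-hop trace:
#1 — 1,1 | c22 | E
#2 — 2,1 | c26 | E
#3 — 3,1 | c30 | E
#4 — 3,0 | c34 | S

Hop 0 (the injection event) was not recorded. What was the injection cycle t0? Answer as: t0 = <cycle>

t0 = 18

Hop 1 reached at cycle 22; hop k is at t0 + k·L.
Subtract one hop: t0 = 22 − 4 = 18.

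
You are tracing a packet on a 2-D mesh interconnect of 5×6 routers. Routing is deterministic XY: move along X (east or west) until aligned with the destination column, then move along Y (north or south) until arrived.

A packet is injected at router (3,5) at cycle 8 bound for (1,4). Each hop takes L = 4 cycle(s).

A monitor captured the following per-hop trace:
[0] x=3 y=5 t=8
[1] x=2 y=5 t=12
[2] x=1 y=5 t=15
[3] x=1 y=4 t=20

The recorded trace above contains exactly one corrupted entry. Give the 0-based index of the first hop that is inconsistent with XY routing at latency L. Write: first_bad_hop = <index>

first_bad_hop = 2

  1: Δx=-1 Δy=+0 Δt=4 [ok]
  2: Δx=-1 Δy=+0 Δt=3 [BAD: Δcyc=3≠L]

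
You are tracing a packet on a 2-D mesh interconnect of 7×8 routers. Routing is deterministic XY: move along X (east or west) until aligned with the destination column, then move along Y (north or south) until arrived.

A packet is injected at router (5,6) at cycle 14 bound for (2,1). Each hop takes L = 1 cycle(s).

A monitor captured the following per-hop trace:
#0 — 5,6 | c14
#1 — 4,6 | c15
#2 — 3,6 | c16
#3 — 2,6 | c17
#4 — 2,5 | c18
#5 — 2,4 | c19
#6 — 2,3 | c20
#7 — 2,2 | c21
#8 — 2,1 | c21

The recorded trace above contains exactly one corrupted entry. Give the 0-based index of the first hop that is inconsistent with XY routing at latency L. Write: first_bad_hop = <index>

first_bad_hop = 8

[1] (-1,+0) / 1c ⇒ ok
[2] (-1,+0) / 1c ⇒ ok
[3] (-1,+0) / 1c ⇒ ok
[4] (+0,-1) / 1c ⇒ ok
[5] (+0,-1) / 1c ⇒ ok
[6] (+0,-1) / 1c ⇒ ok
[7] (+0,-1) / 1c ⇒ ok
[8] (+0,-1) / 0c ⇒ BAD: Δcyc=0≠L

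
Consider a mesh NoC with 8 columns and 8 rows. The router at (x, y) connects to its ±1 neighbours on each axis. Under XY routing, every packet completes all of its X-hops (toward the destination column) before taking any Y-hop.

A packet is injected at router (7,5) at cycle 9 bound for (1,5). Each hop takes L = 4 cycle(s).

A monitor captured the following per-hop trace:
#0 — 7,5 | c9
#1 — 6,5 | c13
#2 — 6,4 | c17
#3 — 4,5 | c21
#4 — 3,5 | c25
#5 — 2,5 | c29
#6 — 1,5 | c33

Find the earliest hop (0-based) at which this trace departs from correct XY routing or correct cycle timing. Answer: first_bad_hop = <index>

first_bad_hop = 2

check 1→ d=(-1,0) cyc+4: ok
check 2→ d=(0,-1) cyc+4: BAD: Y-move but x=6≠1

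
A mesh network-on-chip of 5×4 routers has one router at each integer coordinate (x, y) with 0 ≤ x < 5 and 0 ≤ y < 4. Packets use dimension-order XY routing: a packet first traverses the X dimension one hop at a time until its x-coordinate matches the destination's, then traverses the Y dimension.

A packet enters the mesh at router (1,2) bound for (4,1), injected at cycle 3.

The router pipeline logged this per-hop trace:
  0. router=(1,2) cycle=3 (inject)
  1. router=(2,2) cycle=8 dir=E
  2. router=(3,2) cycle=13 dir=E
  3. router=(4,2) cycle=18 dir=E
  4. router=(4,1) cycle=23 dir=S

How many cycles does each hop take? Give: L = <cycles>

L = 5

Between hops 0 and 1 the cycle counter advances 8 − 3 = 5.
Per-hop latency L = Δcyc = 5.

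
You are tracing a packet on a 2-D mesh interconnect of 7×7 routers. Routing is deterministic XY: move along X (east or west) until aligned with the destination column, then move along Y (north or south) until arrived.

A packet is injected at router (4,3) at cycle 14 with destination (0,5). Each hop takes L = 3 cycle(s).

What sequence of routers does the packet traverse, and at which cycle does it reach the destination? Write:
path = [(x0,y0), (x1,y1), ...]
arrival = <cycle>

  0. router=(4,3) cycle=14 (inject)
  1. router=(3,3) cycle=17 dir=W
  2. router=(2,3) cycle=20 dir=W
  3. router=(1,3) cycle=23 dir=W
  4. router=(0,3) cycle=26 dir=W
  5. router=(0,4) cycle=29 dir=N
  6. router=(0,5) cycle=32 dir=N

path = [(4,3), (3,3), (2,3), (1,3), (0,3), (0,4), (0,5)]
arrival = 32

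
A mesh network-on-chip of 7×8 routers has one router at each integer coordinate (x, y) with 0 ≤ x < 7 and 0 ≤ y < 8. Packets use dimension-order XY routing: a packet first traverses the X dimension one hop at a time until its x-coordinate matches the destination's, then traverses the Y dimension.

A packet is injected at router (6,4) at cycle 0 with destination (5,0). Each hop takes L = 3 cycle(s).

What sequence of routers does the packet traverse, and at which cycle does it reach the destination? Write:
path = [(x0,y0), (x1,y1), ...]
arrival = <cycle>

  0. router=(6,4) cycle=0 (inject)
  1. router=(5,4) cycle=3 dir=W
  2. router=(5,3) cycle=6 dir=S
  3. router=(5,2) cycle=9 dir=S
  4. router=(5,1) cycle=12 dir=S
  5. router=(5,0) cycle=15 dir=S

path = [(6,4), (5,4), (5,3), (5,2), (5,1), (5,0)]
arrival = 15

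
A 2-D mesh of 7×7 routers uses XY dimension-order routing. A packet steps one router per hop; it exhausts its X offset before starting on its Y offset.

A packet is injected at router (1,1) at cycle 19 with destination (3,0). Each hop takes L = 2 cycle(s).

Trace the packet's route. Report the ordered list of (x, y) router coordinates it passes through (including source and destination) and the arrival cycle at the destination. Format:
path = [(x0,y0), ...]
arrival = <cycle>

path = [(1,1), (2,1), (3,1), (3,0)]
arrival = 25

hop 0: (1,1) @ cyc 19
hop 1: (2,1) @ cyc 21  [E]
hop 2: (3,1) @ cyc 23  [E]
hop 3: (3,0) @ cyc 25  [S]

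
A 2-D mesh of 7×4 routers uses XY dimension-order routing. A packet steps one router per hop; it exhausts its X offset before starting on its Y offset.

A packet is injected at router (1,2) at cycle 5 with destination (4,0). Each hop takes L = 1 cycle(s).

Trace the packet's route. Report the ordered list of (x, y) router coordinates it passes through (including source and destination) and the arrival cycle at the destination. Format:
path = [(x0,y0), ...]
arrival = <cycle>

path = [(1,2), (2,2), (3,2), (4,2), (4,1), (4,0)]
arrival = 10

src (1,2)  cyc=5
E→(2,2)  cyc=6
E→(3,2)  cyc=7
E→(4,2)  cyc=8
S→(4,1)  cyc=9
S→(4,0)  cyc=10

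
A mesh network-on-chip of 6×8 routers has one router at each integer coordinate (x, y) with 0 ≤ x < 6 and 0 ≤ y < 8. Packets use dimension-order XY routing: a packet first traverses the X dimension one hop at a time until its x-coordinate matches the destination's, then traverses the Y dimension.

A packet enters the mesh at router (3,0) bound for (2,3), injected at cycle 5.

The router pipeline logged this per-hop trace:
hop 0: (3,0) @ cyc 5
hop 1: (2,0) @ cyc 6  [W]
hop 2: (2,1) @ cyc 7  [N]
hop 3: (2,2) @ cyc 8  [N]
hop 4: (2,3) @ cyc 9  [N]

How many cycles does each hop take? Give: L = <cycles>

L = 1

Between hops 0 and 1 the cycle counter advances 6 − 5 = 1.
Per-hop latency L = Δcyc = 1.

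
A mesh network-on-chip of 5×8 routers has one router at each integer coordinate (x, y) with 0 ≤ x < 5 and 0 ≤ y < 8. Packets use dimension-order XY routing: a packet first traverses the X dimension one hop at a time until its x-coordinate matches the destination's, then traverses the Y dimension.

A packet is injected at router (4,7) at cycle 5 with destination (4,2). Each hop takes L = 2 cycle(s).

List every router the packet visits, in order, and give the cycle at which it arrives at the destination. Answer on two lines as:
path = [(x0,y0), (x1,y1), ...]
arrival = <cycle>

t=5: at (4,7)
t=7: at (4,6) after S
t=9: at (4,5) after S
t=11: at (4,4) after S
t=13: at (4,3) after S
t=15: at (4,2) after S

path = [(4,7), (4,6), (4,5), (4,4), (4,3), (4,2)]
arrival = 15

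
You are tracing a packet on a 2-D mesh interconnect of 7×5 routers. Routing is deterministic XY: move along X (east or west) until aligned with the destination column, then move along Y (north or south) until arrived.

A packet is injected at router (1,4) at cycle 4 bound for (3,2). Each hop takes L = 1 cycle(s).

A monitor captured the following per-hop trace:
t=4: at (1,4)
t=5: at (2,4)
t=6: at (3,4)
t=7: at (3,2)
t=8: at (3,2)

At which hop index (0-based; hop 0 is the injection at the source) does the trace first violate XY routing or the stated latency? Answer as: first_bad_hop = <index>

first_bad_hop = 3

check 1→ d=(1,0) cyc+1: ok
check 2→ d=(1,0) cyc+1: ok
check 3→ d=(0,-2) cyc+1: BAD: non-unit step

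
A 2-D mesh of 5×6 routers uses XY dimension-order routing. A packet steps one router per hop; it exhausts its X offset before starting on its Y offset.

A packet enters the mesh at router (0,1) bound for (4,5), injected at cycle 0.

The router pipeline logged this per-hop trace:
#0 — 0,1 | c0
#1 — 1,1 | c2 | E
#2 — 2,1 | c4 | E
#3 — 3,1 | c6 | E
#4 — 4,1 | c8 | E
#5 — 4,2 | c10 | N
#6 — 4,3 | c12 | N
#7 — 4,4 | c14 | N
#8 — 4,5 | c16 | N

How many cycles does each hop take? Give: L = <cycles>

L = 2

Between hops 0 and 1 the cycle counter advances 2 − 0 = 2.
One hop costs L cycles, so L = 2.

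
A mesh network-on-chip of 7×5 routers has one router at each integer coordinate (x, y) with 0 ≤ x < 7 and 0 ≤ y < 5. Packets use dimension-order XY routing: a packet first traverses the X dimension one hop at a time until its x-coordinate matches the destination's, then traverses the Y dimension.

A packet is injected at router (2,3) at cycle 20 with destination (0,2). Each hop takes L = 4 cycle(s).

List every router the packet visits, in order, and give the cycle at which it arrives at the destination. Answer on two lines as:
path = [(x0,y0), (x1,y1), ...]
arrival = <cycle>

[0] x=2 y=3 t=20
[1] x=1 y=3 t=24 →W
[2] x=0 y=3 t=28 →W
[3] x=0 y=2 t=32 →S

path = [(2,3), (1,3), (0,3), (0,2)]
arrival = 32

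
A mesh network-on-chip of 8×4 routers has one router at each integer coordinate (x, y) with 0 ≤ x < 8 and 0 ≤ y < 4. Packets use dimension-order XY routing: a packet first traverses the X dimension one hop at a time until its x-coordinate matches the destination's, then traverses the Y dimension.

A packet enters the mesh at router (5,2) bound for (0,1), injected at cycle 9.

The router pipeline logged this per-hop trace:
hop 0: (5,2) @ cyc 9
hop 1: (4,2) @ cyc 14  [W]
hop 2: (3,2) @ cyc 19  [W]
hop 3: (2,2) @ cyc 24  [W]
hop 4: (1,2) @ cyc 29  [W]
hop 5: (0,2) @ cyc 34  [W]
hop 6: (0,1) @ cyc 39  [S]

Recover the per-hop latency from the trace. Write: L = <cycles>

Δcyc across hop 0→1: 14 − 9 = 5.
Each hop adds L, hence L = 5.

L = 5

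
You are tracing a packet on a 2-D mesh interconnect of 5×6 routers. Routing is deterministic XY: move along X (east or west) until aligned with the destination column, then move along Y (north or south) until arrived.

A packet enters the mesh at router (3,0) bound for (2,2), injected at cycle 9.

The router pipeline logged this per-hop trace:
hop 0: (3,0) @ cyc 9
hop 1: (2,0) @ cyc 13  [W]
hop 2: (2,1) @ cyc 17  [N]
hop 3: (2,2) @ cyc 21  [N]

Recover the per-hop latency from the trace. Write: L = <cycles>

L = 4

Between hops 0 and 1 the cycle counter advances 13 − 9 = 4.
Each hop adds L, hence L = 4.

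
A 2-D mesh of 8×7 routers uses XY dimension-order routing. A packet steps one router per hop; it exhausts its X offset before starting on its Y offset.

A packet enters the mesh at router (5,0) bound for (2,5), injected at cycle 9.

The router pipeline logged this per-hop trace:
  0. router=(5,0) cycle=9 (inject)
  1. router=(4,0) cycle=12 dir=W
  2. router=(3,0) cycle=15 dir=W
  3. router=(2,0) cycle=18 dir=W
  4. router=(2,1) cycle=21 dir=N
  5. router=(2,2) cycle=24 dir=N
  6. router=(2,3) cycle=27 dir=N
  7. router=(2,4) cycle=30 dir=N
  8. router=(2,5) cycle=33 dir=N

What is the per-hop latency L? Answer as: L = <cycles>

L = 3

Δcyc across hop 0→1: 12 − 9 = 3.
Per-hop latency L = Δcyc = 3.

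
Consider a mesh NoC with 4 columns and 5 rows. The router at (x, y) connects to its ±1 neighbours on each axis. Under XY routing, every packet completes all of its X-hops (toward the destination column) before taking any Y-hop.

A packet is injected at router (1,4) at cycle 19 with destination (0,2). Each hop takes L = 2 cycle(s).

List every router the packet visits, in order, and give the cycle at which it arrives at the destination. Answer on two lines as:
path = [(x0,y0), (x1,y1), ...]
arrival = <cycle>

path = [(1,4), (0,4), (0,3), (0,2)]
arrival = 25

src (1,4)  cyc=19
W→(0,4)  cyc=21
S→(0,3)  cyc=23
S→(0,2)  cyc=25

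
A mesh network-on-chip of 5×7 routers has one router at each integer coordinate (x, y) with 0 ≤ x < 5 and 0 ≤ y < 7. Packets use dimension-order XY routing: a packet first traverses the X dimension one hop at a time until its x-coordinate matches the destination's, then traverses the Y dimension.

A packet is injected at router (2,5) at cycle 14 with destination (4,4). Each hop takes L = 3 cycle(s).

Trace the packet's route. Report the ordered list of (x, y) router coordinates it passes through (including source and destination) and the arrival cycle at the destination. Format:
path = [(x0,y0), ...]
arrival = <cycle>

path = [(2,5), (3,5), (4,5), (4,4)]
arrival = 23

  0. router=(2,5) cycle=14 (inject)
  1. router=(3,5) cycle=17 dir=E
  2. router=(4,5) cycle=20 dir=E
  3. router=(4,4) cycle=23 dir=S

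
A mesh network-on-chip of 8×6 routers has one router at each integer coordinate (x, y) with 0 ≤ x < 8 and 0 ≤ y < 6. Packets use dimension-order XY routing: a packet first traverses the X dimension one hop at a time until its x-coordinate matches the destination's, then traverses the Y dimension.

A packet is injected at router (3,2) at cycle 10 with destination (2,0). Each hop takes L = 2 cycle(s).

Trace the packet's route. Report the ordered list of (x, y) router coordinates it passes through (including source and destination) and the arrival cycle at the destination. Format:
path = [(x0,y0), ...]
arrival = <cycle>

path = [(3,2), (2,2), (2,1), (2,0)]
arrival = 16

  0. router=(3,2) cycle=10 (inject)
  1. router=(2,2) cycle=12 dir=W
  2. router=(2,1) cycle=14 dir=S
  3. router=(2,0) cycle=16 dir=S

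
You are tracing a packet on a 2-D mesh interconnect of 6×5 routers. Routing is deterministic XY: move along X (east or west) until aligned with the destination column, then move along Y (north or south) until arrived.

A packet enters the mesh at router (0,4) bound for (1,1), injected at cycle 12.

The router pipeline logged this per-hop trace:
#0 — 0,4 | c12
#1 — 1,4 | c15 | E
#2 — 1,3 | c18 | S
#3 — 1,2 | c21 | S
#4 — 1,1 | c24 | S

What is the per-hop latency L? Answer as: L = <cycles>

From hop 0 (12) to hop 1 (15): +3 cycles.
Each hop adds L, hence L = 3.

L = 3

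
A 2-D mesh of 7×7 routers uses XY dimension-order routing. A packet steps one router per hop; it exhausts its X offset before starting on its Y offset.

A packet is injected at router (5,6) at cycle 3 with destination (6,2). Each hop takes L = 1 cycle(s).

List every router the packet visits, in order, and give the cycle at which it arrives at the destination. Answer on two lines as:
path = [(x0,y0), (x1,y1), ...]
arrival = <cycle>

src (5,6)  cyc=3
E→(6,6)  cyc=4
S→(6,5)  cyc=5
S→(6,4)  cyc=6
S→(6,3)  cyc=7
S→(6,2)  cyc=8

path = [(5,6), (6,6), (6,5), (6,4), (6,3), (6,2)]
arrival = 8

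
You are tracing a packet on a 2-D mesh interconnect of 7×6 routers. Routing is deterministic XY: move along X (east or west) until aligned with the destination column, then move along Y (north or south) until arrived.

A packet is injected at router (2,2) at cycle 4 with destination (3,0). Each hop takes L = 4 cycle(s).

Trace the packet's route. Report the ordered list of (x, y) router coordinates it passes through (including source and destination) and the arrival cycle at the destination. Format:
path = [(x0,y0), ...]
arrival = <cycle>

path = [(2,2), (3,2), (3,1), (3,0)]
arrival = 16

#0 — 2,2 | c4
#1 — 3,2 | c8 | E
#2 — 3,1 | c12 | S
#3 — 3,0 | c16 | S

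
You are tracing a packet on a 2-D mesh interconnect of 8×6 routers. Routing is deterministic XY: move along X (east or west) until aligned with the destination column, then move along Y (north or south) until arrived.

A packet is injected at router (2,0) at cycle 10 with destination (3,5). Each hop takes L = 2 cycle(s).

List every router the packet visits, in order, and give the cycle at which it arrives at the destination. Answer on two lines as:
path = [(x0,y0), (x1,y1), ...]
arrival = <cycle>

#0 — 2,0 | c10
#1 — 3,0 | c12 | E
#2 — 3,1 | c14 | N
#3 — 3,2 | c16 | N
#4 — 3,3 | c18 | N
#5 — 3,4 | c20 | N
#6 — 3,5 | c22 | N

path = [(2,0), (3,0), (3,1), (3,2), (3,3), (3,4), (3,5)]
arrival = 22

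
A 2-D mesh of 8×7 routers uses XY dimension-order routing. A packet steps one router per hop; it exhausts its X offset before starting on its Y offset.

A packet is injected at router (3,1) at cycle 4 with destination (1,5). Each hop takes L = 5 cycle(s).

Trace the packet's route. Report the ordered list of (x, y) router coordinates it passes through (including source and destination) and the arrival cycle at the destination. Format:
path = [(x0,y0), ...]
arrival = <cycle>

path = [(3,1), (2,1), (1,1), (1,2), (1,3), (1,4), (1,5)]
arrival = 34

hop 0: (3,1) @ cyc 4
hop 1: (2,1) @ cyc 9  [W]
hop 2: (1,1) @ cyc 14  [W]
hop 3: (1,2) @ cyc 19  [N]
hop 4: (1,3) @ cyc 24  [N]
hop 5: (1,4) @ cyc 29  [N]
hop 6: (1,5) @ cyc 34  [N]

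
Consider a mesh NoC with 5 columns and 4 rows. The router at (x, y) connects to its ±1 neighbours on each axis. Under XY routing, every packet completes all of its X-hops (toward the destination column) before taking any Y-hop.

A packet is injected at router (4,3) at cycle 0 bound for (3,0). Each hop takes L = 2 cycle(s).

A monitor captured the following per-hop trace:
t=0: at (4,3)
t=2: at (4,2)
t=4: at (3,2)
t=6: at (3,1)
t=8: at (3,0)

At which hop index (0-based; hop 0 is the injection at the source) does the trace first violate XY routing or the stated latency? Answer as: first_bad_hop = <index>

[1] (+0,-1) / 2c ⇒ BAD: Y-move but x=4≠3

first_bad_hop = 1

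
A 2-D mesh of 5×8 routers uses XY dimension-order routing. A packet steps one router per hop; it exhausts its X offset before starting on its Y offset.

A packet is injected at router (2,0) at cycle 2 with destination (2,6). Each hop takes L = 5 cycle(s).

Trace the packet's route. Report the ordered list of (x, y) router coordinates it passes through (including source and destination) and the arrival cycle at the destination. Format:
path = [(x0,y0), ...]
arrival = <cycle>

t=2: at (2,0)
t=7: at (2,1) after N
t=12: at (2,2) after N
t=17: at (2,3) after N
t=22: at (2,4) after N
t=27: at (2,5) after N
t=32: at (2,6) after N

path = [(2,0), (2,1), (2,2), (2,3), (2,4), (2,5), (2,6)]
arrival = 32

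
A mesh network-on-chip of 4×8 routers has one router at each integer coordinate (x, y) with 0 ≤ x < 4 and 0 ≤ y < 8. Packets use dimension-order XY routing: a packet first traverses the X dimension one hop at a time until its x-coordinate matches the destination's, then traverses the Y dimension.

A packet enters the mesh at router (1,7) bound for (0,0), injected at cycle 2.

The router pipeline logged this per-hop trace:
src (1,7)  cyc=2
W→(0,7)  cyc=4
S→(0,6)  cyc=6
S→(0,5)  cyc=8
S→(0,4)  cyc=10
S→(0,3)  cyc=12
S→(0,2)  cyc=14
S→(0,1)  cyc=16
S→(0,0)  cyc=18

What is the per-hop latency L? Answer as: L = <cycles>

L = 2

Δcyc across hop 0→1: 4 − 2 = 2.
Each hop adds L, hence L = 2.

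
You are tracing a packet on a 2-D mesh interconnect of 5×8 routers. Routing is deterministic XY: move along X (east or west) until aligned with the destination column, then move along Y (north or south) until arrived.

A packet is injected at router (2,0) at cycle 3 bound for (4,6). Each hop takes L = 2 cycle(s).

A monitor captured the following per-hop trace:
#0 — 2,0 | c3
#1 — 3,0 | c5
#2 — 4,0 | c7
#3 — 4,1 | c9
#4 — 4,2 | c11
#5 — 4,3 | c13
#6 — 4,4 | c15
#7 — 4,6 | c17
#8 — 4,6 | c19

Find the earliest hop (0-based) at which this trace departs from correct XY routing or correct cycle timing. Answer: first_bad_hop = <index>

  1: Δx=+1 Δy=+0 Δt=2 [ok]
  2: Δx=+1 Δy=+0 Δt=2 [ok]
  3: Δx=+0 Δy=+1 Δt=2 [ok]
  4: Δx=+0 Δy=+1 Δt=2 [ok]
  5: Δx=+0 Δy=+1 Δt=2 [ok]
  6: Δx=+0 Δy=+1 Δt=2 [ok]
  7: Δx=+0 Δy=+2 Δt=2 [BAD: non-unit step]

first_bad_hop = 7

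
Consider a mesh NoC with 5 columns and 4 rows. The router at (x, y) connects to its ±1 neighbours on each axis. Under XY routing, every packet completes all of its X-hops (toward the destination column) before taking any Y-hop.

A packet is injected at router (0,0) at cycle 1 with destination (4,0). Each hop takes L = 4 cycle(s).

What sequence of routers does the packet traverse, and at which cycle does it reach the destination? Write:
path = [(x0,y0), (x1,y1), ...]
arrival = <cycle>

  0. router=(0,0) cycle=1 (inject)
  1. router=(1,0) cycle=5 dir=E
  2. router=(2,0) cycle=9 dir=E
  3. router=(3,0) cycle=13 dir=E
  4. router=(4,0) cycle=17 dir=E

path = [(0,0), (1,0), (2,0), (3,0), (4,0)]
arrival = 17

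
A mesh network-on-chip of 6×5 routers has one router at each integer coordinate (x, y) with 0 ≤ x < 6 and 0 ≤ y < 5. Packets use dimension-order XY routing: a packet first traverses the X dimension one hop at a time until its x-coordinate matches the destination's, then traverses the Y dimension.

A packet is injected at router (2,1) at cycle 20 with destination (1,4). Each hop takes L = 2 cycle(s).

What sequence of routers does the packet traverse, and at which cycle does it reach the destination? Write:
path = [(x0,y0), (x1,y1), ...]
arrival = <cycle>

[0] x=2 y=1 t=20
[1] x=1 y=1 t=22 →W
[2] x=1 y=2 t=24 →N
[3] x=1 y=3 t=26 →N
[4] x=1 y=4 t=28 →N

path = [(2,1), (1,1), (1,2), (1,3), (1,4)]
arrival = 28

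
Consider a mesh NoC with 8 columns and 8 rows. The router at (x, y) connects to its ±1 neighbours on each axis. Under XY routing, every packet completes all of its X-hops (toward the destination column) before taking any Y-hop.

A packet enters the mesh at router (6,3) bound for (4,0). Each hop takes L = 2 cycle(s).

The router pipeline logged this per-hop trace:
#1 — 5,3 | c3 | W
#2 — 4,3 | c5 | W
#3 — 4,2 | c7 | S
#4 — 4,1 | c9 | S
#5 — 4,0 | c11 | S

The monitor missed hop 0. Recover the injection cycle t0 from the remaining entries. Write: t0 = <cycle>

t0 = 1

The first recorded entry is hop 1 at cycle 3.
t0 = cyc[1] − L = 3 − 2 = 1.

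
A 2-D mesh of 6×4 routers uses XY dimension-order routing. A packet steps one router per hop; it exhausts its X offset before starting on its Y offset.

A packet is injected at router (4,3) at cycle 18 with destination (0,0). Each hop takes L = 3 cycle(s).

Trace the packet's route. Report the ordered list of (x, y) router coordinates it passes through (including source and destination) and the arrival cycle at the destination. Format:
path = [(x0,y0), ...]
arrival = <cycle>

#0 — 4,3 | c18
#1 — 3,3 | c21 | W
#2 — 2,3 | c24 | W
#3 — 1,3 | c27 | W
#4 — 0,3 | c30 | W
#5 — 0,2 | c33 | S
#6 — 0,1 | c36 | S
#7 — 0,0 | c39 | S

path = [(4,3), (3,3), (2,3), (1,3), (0,3), (0,2), (0,1), (0,0)]
arrival = 39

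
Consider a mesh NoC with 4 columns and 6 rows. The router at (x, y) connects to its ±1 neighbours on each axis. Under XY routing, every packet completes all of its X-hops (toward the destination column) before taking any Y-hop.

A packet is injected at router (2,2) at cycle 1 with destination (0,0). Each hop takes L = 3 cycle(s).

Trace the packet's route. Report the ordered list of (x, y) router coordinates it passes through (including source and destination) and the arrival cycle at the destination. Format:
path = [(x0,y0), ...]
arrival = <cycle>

#0 — 2,2 | c1
#1 — 1,2 | c4 | W
#2 — 0,2 | c7 | W
#3 — 0,1 | c10 | S
#4 — 0,0 | c13 | S

path = [(2,2), (1,2), (0,2), (0,1), (0,0)]
arrival = 13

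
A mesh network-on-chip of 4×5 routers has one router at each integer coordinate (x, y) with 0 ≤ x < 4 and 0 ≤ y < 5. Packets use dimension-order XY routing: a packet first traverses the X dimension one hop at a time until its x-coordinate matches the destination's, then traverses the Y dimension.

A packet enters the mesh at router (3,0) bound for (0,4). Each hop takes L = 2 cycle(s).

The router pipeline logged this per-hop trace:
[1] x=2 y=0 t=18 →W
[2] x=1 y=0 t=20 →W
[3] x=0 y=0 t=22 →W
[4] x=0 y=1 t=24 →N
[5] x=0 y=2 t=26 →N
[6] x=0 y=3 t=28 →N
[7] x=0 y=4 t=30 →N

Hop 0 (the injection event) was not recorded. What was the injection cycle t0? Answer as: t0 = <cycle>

The first recorded entry is hop 1 at cycle 18.
Subtract one hop: t0 = 18 − 2 = 16.

t0 = 16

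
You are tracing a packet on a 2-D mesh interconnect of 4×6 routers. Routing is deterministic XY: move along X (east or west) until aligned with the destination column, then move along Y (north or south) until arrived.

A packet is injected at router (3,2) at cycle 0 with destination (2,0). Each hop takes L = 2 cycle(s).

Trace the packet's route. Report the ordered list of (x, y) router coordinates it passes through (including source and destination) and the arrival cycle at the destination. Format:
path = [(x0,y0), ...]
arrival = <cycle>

path = [(3,2), (2,2), (2,1), (2,0)]
arrival = 6

t=0: at (3,2)
t=2: at (2,2) after W
t=4: at (2,1) after S
t=6: at (2,0) after S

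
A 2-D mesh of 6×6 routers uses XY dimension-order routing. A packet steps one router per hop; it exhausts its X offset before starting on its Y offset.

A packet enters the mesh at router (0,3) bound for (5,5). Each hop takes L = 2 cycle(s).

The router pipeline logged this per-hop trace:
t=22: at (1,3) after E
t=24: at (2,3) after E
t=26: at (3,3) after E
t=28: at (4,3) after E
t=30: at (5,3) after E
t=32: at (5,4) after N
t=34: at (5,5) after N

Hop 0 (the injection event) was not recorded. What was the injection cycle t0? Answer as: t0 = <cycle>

t0 = 20

cyc[1] = 22 and cyc[k] = t0 + k·L for every k.
Subtract one hop: t0 = 22 − 2 = 20.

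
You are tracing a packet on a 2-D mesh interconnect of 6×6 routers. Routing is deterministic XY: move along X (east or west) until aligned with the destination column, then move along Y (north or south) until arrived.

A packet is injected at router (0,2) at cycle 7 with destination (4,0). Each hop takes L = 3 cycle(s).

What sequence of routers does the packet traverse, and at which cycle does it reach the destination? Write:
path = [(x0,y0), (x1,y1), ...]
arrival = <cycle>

  0. router=(0,2) cycle=7 (inject)
  1. router=(1,2) cycle=10 dir=E
  2. router=(2,2) cycle=13 dir=E
  3. router=(3,2) cycle=16 dir=E
  4. router=(4,2) cycle=19 dir=E
  5. router=(4,1) cycle=22 dir=S
  6. router=(4,0) cycle=25 dir=S

path = [(0,2), (1,2), (2,2), (3,2), (4,2), (4,1), (4,0)]
arrival = 25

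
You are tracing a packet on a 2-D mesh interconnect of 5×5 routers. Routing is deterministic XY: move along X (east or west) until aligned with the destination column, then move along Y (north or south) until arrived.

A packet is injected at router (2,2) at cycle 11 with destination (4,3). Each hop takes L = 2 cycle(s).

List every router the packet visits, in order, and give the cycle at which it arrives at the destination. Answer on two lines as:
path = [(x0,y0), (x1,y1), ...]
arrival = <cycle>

hop 0: (2,2) @ cyc 11
hop 1: (3,2) @ cyc 13  [E]
hop 2: (4,2) @ cyc 15  [E]
hop 3: (4,3) @ cyc 17  [N]

path = [(2,2), (3,2), (4,2), (4,3)]
arrival = 17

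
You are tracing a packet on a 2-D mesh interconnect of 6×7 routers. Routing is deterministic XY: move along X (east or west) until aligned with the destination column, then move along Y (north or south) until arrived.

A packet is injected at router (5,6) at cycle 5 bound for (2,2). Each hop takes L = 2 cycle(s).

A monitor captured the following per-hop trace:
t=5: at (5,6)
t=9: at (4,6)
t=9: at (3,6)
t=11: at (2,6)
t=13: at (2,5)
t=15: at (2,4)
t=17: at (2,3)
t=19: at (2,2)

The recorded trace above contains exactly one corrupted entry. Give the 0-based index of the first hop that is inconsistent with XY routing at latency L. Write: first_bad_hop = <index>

first_bad_hop = 1

[1] (-1,+0) / 4c ⇒ BAD: Δcyc=4≠L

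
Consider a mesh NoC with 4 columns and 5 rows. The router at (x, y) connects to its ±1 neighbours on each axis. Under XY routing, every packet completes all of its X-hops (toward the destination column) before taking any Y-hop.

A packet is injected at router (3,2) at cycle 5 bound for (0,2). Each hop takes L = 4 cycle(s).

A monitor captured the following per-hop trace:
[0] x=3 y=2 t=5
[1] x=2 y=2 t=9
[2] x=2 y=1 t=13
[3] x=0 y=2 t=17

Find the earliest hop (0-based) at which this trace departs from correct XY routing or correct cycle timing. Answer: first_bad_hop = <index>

  1: Δx=-1 Δy=+0 Δt=4 [ok]
  2: Δx=+0 Δy=-1 Δt=4 [BAD: Y-move but x=2≠0]

first_bad_hop = 2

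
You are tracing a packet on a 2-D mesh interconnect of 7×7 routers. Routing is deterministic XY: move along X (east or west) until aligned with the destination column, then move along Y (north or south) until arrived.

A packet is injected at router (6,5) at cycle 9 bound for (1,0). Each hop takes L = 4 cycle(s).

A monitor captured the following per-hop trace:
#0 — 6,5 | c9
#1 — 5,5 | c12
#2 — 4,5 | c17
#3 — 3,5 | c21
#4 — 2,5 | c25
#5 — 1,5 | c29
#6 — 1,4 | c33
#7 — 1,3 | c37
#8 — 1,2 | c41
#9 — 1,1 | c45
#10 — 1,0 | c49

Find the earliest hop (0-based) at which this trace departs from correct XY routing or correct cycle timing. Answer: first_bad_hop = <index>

  1: Δx=-1 Δy=+0 Δt=3 [BAD: Δcyc=3≠L]

first_bad_hop = 1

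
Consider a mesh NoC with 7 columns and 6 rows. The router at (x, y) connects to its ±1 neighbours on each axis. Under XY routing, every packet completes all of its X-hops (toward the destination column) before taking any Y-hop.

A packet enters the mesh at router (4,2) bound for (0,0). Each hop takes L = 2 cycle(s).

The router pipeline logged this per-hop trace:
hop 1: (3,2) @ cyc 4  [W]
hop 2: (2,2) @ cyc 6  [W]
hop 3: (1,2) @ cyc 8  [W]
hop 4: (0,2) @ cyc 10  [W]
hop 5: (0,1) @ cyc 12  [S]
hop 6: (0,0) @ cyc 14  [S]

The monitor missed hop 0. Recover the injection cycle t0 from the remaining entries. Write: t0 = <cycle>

t0 = 2

Hop 1 reached at cycle 4; hop k is at t0 + k·L.
t0 = cyc[1] − L = 4 − 2 = 2.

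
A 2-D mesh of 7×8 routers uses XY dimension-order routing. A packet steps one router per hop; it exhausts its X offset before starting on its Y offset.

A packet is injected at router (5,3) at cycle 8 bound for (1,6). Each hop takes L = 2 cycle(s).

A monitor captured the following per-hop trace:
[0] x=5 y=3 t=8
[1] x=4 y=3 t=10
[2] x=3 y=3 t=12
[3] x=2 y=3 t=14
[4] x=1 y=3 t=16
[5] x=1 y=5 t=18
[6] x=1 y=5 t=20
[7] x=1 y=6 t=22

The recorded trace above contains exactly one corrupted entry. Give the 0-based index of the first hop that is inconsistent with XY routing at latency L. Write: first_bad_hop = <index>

check 1→ d=(-1,0) cyc+2: ok
check 2→ d=(-1,0) cyc+2: ok
check 3→ d=(-1,0) cyc+2: ok
check 4→ d=(-1,0) cyc+2: ok
check 5→ d=(0,2) cyc+2: BAD: non-unit step

first_bad_hop = 5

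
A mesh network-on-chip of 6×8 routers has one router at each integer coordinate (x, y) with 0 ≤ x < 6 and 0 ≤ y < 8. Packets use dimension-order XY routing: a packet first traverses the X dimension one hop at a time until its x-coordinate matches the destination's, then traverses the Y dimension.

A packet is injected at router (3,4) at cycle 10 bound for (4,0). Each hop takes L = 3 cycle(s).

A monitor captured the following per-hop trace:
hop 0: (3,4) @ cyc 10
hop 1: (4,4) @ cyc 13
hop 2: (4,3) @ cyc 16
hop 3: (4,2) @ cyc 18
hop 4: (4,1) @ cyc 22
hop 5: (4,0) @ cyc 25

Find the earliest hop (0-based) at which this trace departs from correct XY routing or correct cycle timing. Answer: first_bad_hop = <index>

first_bad_hop = 3

check 1→ d=(1,0) cyc+3: ok
check 2→ d=(0,-1) cyc+3: ok
check 3→ d=(0,-1) cyc+2: BAD: Δcyc=2≠L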